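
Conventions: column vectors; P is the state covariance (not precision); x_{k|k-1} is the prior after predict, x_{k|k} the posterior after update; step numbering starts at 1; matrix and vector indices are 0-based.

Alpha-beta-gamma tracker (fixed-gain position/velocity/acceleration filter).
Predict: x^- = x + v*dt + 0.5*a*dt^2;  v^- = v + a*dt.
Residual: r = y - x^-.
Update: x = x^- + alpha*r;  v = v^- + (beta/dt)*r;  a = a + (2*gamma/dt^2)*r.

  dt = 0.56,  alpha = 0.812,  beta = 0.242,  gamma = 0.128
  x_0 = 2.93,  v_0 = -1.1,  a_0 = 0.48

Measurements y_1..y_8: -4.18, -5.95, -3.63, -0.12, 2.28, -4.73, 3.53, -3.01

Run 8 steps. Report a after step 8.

step 1: x_pred=2.3893  r=-6.5693  x^+=-2.9450  v^+=-3.6701  a^+=-4.8827
step 2: x_pred=-5.7658  r=-0.1842  x^+=-5.9154  v^+=-6.4839  a^+=-5.0330
step 3: x_pred=-10.3356  r=6.7056  x^+=-4.8906  v^+=-6.4047  a^+=0.4409
step 4: x_pred=-8.4081  r=8.2881  x^+=-1.6782  v^+=-2.5761  a^+=7.2067
step 5: x_pred=-1.9908  r=4.2708  x^+=1.4771  v^+=3.3052  a^+=10.6931
step 6: x_pred=5.0047  r=-9.7347  x^+=-2.8999  v^+=5.0866  a^+=2.7464
step 7: x_pred=0.3792  r=3.1508  x^+=2.9377  v^+=7.9861  a^+=5.3184
step 8: x_pred=8.2438  r=-11.2538  x^+=-0.8943  v^+=6.1012  a^+=-3.8684

a_post = -3.8684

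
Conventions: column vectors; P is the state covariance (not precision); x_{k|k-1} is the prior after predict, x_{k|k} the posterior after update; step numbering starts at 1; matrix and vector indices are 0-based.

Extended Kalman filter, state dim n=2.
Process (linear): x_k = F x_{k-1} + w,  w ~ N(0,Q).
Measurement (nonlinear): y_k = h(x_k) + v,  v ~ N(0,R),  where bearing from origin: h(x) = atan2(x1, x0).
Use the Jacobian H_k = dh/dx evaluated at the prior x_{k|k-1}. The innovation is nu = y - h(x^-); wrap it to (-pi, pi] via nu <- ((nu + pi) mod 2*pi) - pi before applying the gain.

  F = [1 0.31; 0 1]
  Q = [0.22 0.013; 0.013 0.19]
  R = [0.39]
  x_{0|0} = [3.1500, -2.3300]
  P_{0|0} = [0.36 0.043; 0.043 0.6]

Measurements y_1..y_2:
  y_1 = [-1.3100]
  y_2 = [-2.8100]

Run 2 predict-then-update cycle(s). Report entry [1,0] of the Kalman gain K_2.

K[1,0] = 0.4790

step 1: x^-=[2.4277, -2.3300]  P^-=[0.6643 0.2420; 0.2420 0.7900]  H_jac=[0.2058 0.2144]  S=[0.4758]  K=[0.3964; 0.4607]  nu=[-0.5451]  x^+=[2.2116, -2.5811]  P^+=[0.5896 0.1551; 0.1551 0.6890]
step 2: x^-=[1.4115, -2.5811]  P^-=[0.9720 0.3817; 0.3817 0.8790]  H_jac=[0.2982 0.1631]  S=[0.5370]  K=[0.6558; 0.4790]  nu=[-1.7396]  x^+=[0.2707, -3.4144]  P^+=[0.7410 0.2130; 0.2130 0.7558]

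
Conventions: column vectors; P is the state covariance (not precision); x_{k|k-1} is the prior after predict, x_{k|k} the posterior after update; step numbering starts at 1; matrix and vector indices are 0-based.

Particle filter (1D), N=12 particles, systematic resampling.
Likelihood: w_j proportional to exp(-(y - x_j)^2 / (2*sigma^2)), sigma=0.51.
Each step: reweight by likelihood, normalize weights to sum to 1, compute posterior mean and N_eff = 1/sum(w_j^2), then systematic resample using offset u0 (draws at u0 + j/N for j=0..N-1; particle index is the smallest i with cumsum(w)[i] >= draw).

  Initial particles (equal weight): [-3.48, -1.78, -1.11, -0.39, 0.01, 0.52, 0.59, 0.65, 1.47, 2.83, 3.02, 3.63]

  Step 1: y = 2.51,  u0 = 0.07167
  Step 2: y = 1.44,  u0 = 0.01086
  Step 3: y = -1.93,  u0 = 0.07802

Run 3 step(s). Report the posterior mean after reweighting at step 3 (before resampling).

post_mean = 1.4700

step 1: w=[0.0000, 0.0000, 0.0000, 0.0000, 0.0000, 0.0003, 0.0005, 0.0008, 0.0760, 0.4992, 0.3687, 0.0545]  mean=2.8367  Neff=2.5388  idx=[8, 9, 9, 9, 9, 9, 9, 10, 10, 10, 10, 11]
step 2: w=[0.8477, 0.0207, 0.0207, 0.0207, 0.0207, 0.0207, 0.0207, 0.0070, 0.0070, 0.0070, 0.0070, 0.0001]  mean=1.6825  Neff=1.3862  idx=[0, 0, 0, 0, 0, 0, 0, 0, 0, 0, 0, 4]
step 3: w=[0.0909, 0.0909, 0.0909, 0.0909, 0.0909, 0.0909, 0.0909, 0.0909, 0.0909, 0.0909, 0.0909, 0.0000]  mean=1.4700  Neff=11.0000  idx=[0, 1, 2, 3, 4, 5, 6, 7, 8, 9, 10, 10]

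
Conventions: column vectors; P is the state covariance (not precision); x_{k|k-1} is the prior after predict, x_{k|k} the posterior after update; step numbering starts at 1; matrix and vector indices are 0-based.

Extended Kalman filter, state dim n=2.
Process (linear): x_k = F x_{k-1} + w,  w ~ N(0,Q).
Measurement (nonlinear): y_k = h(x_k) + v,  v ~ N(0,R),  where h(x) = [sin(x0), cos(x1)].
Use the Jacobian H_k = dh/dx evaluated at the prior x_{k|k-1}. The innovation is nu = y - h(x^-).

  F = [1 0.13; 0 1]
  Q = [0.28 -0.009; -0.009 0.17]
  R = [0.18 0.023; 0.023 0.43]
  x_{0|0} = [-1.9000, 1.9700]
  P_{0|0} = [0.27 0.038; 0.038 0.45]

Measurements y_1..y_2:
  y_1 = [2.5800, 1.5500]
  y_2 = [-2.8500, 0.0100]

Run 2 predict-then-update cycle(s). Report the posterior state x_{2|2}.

x_post = [-0.3131, 1.3392]

step 1: x^-=[-1.6439, 1.9700]  P^-=[0.5675 0.0875; 0.0875 0.6200]  H_jac=[-0.0730 0.0000; 0.0000 -0.9214]  S=[0.1830 0.0289; 0.0289 0.9563]  K=[-0.2142 -0.0778; 0.0596 -0.5991]  nu=[3.5773, 1.9387]  x^+=[-2.5610, 1.0218]  P^+=[0.5523 0.0417; 0.0417 0.2781]
step 2: x^-=[-2.4281, 1.0218]  P^-=[0.8479 0.0688; 0.0688 0.4481]  H_jac=[-0.7561 0.0000; 0.0000 -0.8531]  S=[0.6647 0.0674; 0.0674 0.7561]  K=[-0.9653 0.0084; -0.0273 -0.5032]  nu=[-2.1955, -0.5118]  x^+=[-0.3131, 1.3392]  P^+=[0.2295 0.0218; 0.0218 0.2544]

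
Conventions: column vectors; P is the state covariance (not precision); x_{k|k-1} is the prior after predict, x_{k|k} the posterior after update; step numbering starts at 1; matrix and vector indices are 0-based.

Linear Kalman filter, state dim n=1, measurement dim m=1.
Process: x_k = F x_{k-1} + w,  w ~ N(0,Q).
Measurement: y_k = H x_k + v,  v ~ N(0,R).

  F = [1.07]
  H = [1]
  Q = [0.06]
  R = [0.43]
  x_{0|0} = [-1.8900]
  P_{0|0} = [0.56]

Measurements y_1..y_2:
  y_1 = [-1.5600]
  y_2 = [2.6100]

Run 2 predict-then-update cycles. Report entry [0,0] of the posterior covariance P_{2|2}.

step 1: x^-=[-2.0223]  P^-=[0.7011]  S=[1.1311]  K=[0.6199]  nu=[0.4623]  x^+=[-1.7357]  P^+=[0.2665]
step 2: x^-=[-1.8572]  P^-=[0.3652]  S=[0.7952]  K=[0.4592]  nu=[4.4672]  x^+=[0.1942]  P^+=[0.1975]

P_post[0,0] = 0.1975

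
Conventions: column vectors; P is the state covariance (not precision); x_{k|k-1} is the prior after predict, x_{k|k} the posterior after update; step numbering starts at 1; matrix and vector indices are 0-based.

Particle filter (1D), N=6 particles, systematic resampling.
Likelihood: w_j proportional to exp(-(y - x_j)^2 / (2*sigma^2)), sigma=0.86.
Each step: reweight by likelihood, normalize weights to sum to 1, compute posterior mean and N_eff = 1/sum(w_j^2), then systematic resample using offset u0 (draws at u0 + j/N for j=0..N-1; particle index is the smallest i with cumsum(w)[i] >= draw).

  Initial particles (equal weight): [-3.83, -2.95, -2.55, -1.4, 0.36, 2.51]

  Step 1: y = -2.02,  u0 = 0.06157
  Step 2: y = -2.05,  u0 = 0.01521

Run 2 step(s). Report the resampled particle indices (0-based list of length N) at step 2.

resampled_idx = [0, 1, 2, 3, 4, 5]

step 1: w=[0.0478, 0.2437, 0.3617, 0.3373, 0.0095, 0.0000]  mean=-2.2931  Neff=3.2639  idx=[1, 1, 2, 2, 3, 3]
step 2: w=[0.1330, 0.1330, 0.1942, 0.1942, 0.1728, 0.1728]  mean=-2.2589  Neff=5.8642  idx=[0, 1, 2, 3, 4, 5]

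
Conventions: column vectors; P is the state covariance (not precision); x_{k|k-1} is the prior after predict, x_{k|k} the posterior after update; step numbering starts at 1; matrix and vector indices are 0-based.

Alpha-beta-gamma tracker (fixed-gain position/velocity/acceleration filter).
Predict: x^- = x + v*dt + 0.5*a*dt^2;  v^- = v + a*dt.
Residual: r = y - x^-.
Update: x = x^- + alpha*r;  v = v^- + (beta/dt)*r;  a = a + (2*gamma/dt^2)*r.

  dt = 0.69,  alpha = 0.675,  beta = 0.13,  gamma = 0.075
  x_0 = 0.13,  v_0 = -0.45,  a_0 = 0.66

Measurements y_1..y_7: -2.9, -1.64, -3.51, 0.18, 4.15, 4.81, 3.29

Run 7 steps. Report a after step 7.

step 1: x_pred=-0.0234  r=-2.8766  x^+=-1.9651  v^+=-0.5366  a^+=-0.2463
step 2: x_pred=-2.3940  r=0.7540  x^+=-1.8850  v^+=-0.5645  a^+=-0.0088
step 3: x_pred=-2.2766  r=-1.2334  x^+=-3.1091  v^+=-0.8029  a^+=-0.3974
step 4: x_pred=-3.7577  r=3.9377  x^+=-1.0998  v^+=-0.3352  a^+=0.8433
step 5: x_pred=-1.1303  r=5.2803  x^+=2.4339  v^+=1.2415  a^+=2.5069
step 6: x_pred=3.8873  r=0.9227  x^+=4.5101  v^+=3.1451  a^+=2.7976
step 7: x_pred=7.3462  r=-4.0562  x^+=4.6083  v^+=4.3112  a^+=1.5196

a_post = 1.5196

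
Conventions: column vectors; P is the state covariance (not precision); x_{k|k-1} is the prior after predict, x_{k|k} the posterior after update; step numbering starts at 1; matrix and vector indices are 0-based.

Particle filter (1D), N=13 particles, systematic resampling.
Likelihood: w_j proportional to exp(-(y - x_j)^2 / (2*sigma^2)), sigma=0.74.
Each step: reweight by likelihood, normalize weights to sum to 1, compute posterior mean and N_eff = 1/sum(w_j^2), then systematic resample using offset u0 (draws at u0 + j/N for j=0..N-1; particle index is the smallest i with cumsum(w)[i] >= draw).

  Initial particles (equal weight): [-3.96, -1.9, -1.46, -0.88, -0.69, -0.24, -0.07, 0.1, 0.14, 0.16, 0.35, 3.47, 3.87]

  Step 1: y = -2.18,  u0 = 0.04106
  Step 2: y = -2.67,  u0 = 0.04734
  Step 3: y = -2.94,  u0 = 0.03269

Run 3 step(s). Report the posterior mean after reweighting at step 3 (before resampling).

step 1: w=[0.0273, 0.4587, 0.3069, 0.1053, 0.0649, 0.0159, 0.0085, 0.0043, 0.0036, 0.0033, 0.0014, 0.0000, 0.0000]  mean=-1.5675  Neff=3.1156  idx=[1, 1, 1, 1, 1, 1, 2, 2, 2, 2, 3, 3, 5]
step 2: w=[0.1250, 0.1250, 0.1250, 0.1250, 0.1250, 0.1250, 0.0564, 0.0564, 0.0564, 0.0564, 0.0115, 0.0115, 0.0010]  mean=-1.7755  Neff=9.3621  idx=[0, 0, 1, 2, 2, 3, 4, 4, 5, 5, 7, 8, 9]
step 3: w=[0.0902, 0.0902, 0.0902, 0.0902, 0.0902, 0.0902, 0.0902, 0.0902, 0.0902, 0.0902, 0.0328, 0.0328, 0.0328]  mean=-1.8568  Neff=11.8303  idx=[0, 1, 2, 2, 3, 4, 5, 6, 7, 8, 8, 9, 11]

post_mean = -1.8568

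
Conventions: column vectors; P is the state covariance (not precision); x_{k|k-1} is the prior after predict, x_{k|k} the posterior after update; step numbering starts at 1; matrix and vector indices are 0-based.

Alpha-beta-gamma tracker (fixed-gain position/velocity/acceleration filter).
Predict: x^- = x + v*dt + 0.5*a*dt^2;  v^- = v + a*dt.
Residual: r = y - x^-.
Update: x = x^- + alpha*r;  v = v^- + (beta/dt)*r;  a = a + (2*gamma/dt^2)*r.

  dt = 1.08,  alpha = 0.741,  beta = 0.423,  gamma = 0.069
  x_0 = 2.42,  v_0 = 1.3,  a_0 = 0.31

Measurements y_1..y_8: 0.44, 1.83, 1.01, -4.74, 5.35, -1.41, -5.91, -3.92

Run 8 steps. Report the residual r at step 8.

resid = 3.6933

step 1: x_pred=4.0048  r=-3.5648  x^+=1.3633  v^+=0.2386  a^+=-0.1118
step 2: x_pred=1.5558  r=0.2742  x^+=1.7590  v^+=0.2253  a^+=-0.0793
step 3: x_pred=1.9560  r=-0.9460  x^+=1.2550  v^+=-0.2309  a^+=-0.1912
step 4: x_pred=0.8941  r=-5.6341  x^+=-3.2808  v^+=-2.6441  a^+=-0.8578
step 5: x_pred=-6.6367  r=11.9867  x^+=2.2454  v^+=1.1242  a^+=0.5603
step 6: x_pred=3.7864  r=-5.1964  x^+=-0.0641  v^+=-0.3059  a^+=-0.0544
step 7: x_pred=-0.4262  r=-5.4838  x^+=-4.4897  v^+=-2.5125  a^+=-0.7032
step 8: x_pred=-7.6133  r=3.6933  x^+=-4.8766  v^+=-1.8254  a^+=-0.2663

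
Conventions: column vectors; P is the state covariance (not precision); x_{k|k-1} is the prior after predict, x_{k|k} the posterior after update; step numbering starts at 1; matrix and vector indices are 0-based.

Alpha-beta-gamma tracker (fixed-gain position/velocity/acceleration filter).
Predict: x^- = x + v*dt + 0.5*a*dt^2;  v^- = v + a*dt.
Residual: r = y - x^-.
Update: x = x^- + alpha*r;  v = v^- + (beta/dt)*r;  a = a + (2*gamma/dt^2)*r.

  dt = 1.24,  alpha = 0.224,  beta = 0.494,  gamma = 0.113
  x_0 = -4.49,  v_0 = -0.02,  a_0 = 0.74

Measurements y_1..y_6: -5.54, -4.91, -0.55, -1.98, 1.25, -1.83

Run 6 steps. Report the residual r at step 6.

step 1: x_pred=-3.9459  r=-1.5941  x^+=-4.3030  v^+=0.2625  a^+=0.5057
step 2: x_pred=-3.5887  r=-1.3213  x^+=-3.8846  v^+=0.3632  a^+=0.3115
step 3: x_pred=-3.1948  r=2.6448  x^+=-2.6024  v^+=1.8031  a^+=0.7002
step 4: x_pred=0.1718  r=-2.1518  x^+=-0.3102  v^+=1.8141  a^+=0.3840
step 5: x_pred=2.2345  r=-0.9845  x^+=2.0139  v^+=1.8980  a^+=0.2393
step 6: x_pred=4.5514  r=-6.3814  x^+=3.1220  v^+=-0.3476  a^+=-0.6987

resid = -6.3814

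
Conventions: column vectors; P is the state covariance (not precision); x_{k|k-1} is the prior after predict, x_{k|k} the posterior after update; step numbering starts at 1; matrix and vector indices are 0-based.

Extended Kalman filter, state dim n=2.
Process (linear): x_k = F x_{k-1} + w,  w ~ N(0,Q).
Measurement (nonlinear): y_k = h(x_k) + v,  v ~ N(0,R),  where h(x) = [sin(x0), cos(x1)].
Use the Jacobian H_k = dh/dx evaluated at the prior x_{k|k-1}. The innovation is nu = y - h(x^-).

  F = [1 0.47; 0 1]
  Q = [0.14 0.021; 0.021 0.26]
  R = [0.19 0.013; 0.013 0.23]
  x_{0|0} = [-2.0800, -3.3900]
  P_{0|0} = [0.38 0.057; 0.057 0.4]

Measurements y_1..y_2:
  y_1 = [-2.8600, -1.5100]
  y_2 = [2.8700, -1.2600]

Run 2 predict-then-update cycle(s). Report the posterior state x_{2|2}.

x_post = [-4.1282, -3.4052]

step 1: x^-=[-3.6733, -3.3900]  P^-=[0.6619 0.2660; 0.2660 0.6600]  H_jac=[-0.8619 0.0000; 0.0000 -0.2459]  S=[0.6818 0.0694; 0.0694 0.2699]  K=[-0.8340 -0.0279; -0.2825 -0.5286]  nu=[-3.3670, -0.5407]  x^+=[-0.8501, -2.1530]  P^+=[0.1843 0.0702; 0.0702 0.5095]
step 2: x^-=[-1.8620, -2.1530]  P^-=[0.5028 0.3307; 0.3307 0.7695]  H_jac=[-0.2871 0.0000; 0.0000 0.8353]  S=[0.2314 -0.0663; -0.0663 0.7668]  K=[-0.5338 0.3141; -0.1744 0.8231]  nu=[3.8279, -0.7101]  x^+=[-4.1282, -3.4052]  P^+=[0.3390 0.0782; 0.0782 0.2239]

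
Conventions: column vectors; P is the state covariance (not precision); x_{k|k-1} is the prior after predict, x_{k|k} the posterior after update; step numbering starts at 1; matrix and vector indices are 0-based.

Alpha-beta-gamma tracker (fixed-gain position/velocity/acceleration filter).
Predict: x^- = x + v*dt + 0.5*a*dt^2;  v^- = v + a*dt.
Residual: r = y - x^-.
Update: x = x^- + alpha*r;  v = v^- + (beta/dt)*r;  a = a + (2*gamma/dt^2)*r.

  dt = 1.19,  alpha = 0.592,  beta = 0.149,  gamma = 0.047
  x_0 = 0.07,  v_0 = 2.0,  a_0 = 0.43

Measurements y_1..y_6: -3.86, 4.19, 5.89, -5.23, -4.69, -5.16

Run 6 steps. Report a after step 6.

a_post = -1.1603

step 1: x_pred=2.7545  r=-6.6145  x^+=-1.1613  v^+=1.6835  a^+=-0.0091
step 2: x_pred=0.8357  r=3.3543  x^+=2.8214  v^+=2.0927  a^+=0.2136
step 3: x_pred=5.4630  r=0.4270  x^+=5.7158  v^+=2.4004  a^+=0.2419
step 4: x_pred=8.7435  r=-13.9735  x^+=0.4712  v^+=0.9386  a^+=-0.6856
step 5: x_pred=1.1027  r=-5.7927  x^+=-2.3266  v^+=-0.6025  a^+=-1.0701
step 6: x_pred=-3.8013  r=-1.3587  x^+=-4.6057  v^+=-2.0461  a^+=-1.1603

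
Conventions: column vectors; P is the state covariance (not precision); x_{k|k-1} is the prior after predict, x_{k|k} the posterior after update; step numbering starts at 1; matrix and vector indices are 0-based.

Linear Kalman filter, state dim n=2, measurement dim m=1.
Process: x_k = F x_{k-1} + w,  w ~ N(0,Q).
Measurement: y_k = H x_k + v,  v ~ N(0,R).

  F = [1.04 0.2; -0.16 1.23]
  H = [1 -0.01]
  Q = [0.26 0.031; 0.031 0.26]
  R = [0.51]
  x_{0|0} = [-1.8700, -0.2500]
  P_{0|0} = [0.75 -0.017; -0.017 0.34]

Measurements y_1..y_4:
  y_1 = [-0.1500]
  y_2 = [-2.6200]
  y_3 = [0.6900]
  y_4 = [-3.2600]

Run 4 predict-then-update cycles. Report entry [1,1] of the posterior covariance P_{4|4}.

P_post[1,1] = 3.1893

step 1: x^-=[-1.9948, -0.0083]  P^-=[1.0777 -0.0314; -0.0314 0.8003]  S=[1.5884]  K=[0.6787; -0.0248]  nu=[1.8447]  x^+=[-0.7428, -0.0540]  P^+=[0.3461 -0.0046; -0.0046 0.7993]
step 2: x^-=[-0.7833, 0.0524]  P^-=[0.6644 0.1642; 0.1642 1.4800]  S=[1.1712]  K=[0.5658; 0.1276]  nu=[-1.8361]  x^+=[-1.8223, -0.1819]  P^+=[0.2894 0.0797; 0.0797 1.4609]
step 3: x^-=[-1.9316, 0.0679]  P^-=[0.6646 0.4416; 0.4416 2.4462]  S=[1.1660]  K=[0.5662; 0.3578]  nu=[2.6222]  x^+=[-0.4469, 1.0060]  P^+=[0.2908 0.2054; 0.2054 2.2970]
step 4: x^-=[-0.2636, 1.3089]  P^-=[0.7519 0.8039; 0.8039 3.6617]  S=[1.2462]  K=[0.5969; 0.6157]  nu=[-2.9833]  x^+=[-2.0443, -0.5280]  P^+=[0.3079 0.3459; 0.3459 3.1893]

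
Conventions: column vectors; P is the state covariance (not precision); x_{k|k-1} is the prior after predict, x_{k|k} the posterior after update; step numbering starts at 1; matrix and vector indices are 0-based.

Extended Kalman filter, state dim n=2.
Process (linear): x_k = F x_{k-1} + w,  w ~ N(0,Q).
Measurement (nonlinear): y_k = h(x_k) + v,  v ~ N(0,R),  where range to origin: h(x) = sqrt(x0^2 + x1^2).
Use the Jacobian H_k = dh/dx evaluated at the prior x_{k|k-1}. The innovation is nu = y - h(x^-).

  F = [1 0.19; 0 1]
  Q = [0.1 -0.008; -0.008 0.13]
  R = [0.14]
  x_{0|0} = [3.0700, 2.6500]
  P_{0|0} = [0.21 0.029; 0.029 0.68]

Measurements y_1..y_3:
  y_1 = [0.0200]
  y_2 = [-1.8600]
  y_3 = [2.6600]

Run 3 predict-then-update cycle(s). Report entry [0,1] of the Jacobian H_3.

H_jac[0,1] = 0.9974

step 1: x^-=[3.5735, 2.6500]  P^-=[0.3456 0.1502; 0.1502 0.8100]  H_jac=[0.8032 0.5957]  S=[0.7941]  K=[0.4622; 0.7595]  nu=[-4.4289]  x^+=[1.5264, -0.7139]  P^+=[0.1759 -0.1286; -0.1286 0.3519]
step 2: x^-=[1.3907, -0.7139]  P^-=[0.2398 -0.0697; -0.0697 0.4819]  H_jac=[0.8896 -0.4567]  S=[0.4869]  K=[0.5035; -0.5794]  nu=[-3.4233]  x^+=[-0.3327, 1.2694]  P^+=[0.1163 0.0723; 0.0723 0.3185]
step 3: x^-=[-0.0915, 1.2694]  P^-=[0.2553 0.1248; 0.1248 0.4485]  H_jac=[-0.0719 0.9974]  S=[0.5696]  K=[0.1863; 0.7696]  nu=[1.3873]  x^+=[0.1669, 2.3371]  P^+=[0.2355 0.0431; 0.0431 0.1111]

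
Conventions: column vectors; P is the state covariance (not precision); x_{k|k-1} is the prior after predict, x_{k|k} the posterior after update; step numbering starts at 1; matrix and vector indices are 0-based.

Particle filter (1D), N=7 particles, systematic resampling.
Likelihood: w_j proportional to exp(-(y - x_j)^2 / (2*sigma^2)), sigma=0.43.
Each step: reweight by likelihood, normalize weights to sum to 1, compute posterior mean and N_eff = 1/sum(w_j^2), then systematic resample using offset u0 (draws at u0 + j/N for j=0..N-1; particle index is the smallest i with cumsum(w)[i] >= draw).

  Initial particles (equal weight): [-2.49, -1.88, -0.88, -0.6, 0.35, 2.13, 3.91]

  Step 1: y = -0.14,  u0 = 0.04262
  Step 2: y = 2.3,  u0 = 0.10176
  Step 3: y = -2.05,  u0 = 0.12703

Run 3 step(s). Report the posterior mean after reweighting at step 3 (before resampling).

post_mean = 0.3500

step 1: w=[0.0000, 0.0002, 0.1730, 0.4293, 0.3975, 0.0000, 0.0000]  mean=-0.2711  Neff=2.6867  idx=[2, 3, 3, 3, 4, 4, 4]
step 2: w=[0.0000, 0.0000, 0.0000, 0.0000, 0.3333, 0.3333, 0.3333]  mean=0.3500  Neff=3.0000  idx=[4, 4, 5, 5, 6, 6, 6]
step 3: w=[0.1429, 0.1429, 0.1429, 0.1429, 0.1429, 0.1429, 0.1429]  mean=0.3500  Neff=7.0000  idx=[0, 1, 2, 3, 4, 5, 6]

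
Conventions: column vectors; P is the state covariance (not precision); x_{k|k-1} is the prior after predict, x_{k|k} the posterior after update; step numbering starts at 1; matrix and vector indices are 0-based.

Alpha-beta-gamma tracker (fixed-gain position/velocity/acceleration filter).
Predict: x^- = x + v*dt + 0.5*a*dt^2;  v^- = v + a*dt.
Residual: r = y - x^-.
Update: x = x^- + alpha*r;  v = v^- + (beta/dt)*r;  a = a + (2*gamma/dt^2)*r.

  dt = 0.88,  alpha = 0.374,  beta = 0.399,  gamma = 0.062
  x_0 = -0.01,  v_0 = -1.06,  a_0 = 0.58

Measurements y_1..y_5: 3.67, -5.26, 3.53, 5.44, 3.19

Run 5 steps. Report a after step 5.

a_post = 0.7755

step 1: x_pred=-0.7182  r=4.3882  x^+=0.9230  v^+=1.4401  a^+=1.2827
step 2: x_pred=2.6869  r=-7.9469  x^+=-0.2853  v^+=-1.0344  a^+=0.0102
step 3: x_pred=-1.1916  r=4.7216  x^+=0.5743  v^+=1.1154  a^+=0.7662
step 4: x_pred=1.8525  r=3.5875  x^+=3.1942  v^+=3.4162  a^+=1.3407
step 5: x_pred=6.7196  r=-3.5296  x^+=5.3995  v^+=2.9957  a^+=0.7755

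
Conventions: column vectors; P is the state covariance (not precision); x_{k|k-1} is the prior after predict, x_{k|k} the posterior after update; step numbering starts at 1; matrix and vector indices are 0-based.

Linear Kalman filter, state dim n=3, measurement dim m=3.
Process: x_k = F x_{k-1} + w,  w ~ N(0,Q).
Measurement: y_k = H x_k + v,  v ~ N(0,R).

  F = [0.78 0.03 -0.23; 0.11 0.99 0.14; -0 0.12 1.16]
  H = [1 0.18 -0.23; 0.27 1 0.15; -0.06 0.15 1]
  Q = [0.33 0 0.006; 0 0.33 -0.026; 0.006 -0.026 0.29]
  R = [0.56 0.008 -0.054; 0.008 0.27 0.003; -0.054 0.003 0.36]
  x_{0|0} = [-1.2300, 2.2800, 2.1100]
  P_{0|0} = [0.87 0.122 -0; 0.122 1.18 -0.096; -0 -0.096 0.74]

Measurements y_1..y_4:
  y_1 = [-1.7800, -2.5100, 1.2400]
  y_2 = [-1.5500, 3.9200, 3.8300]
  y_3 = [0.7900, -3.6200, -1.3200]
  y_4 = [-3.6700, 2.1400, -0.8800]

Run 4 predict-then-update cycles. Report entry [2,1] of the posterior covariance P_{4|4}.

P_post[2,1] = -0.0413

step 1: x^-=[-1.3763, 2.4173, 2.7212]  P^-=[0.9066 0.2019 -0.1765; 0.2019 1.5115 0.1241; -0.1765 0.1241 1.2760]  S=[1.7266 0.6519 -0.4938; 0.6519 2.0083 0.4834; -0.4938 0.4834 1.7281]  K=[0.5791 0.0100 0.0466; -0.0688 0.8244 -0.0542; -0.0269 -0.0406 0.7590]  nu=[-0.2129, -4.9639, -1.9264]  x^+=[-1.6393, -1.5559, 1.4662]  P^+=[0.3421 -0.0878 0.0192; -0.0878 0.2541 -0.0567; 0.0192 -0.0567 0.2842]
step 2: x^-=[-1.6626, -1.5154, 1.5141]  P^-=[0.5432 -0.0260 -0.0601; -0.0260 0.5545 -0.0144; -0.0601 -0.0144 0.6603]  S=[1.1756 0.2020 -0.2902; 0.2020 0.8557 0.1465; -0.2902 0.1465 1.0381]  K=[0.4775 0.0110 0.0388; -0.0577 0.6579 -0.0412; -0.0218 -0.0236 0.6347]  nu=[0.7336, 5.6572, 2.4434]  x^+=[-1.1549, 2.0636, 2.9155]  P^+=[0.2819 -0.0716 0.0159; -0.0716 0.2031 -0.0445; 0.0159 -0.0445 0.2372]
step 3: x^-=[-1.5095, 2.3241, 3.6296]  P^-=[0.5058 -0.0217 -0.0492; -0.0217 0.5096 -0.0141; -0.0492 -0.0141 0.5997]  S=[1.1301 0.1915 -0.2635; 0.1915 0.8101 0.1343; -0.2635 0.1343 0.9751]  K=[0.4597 0.0180 0.0368; -0.0516 0.6376 -0.0366; -0.0217 -0.0193 0.6127]  nu=[2.7160, -6.0810, -5.3888]  x^+=[-0.5688, -1.4961, 0.3860]  P^+=[0.2710 -0.0667 0.0148; -0.0667 0.1959 -0.0418; 0.0148 -0.0418 0.2289]
step 4: x^-=[-0.5773, -1.4897, 0.2682]  P^-=[0.4993 -0.0195 -0.0475; -0.0195 0.5041 -0.0133; -0.0475 -0.0133 0.5891]  S=[1.1228 0.1913 -0.2587; 0.1913 0.8054 0.1332; -0.2587 0.1332 0.9643]  K=[0.4563 0.0200 0.0362; -0.0501 0.6346 -0.0353; -0.0219 -0.0182 0.6085]  nu=[-2.7628, 3.7453, -0.9594]  x^+=[-1.7979, 1.0595, -0.3234]  P^+=[0.2689 -0.0656 0.0144; -0.0656 0.1947 -0.0413; 0.0144 -0.0413 0.2272]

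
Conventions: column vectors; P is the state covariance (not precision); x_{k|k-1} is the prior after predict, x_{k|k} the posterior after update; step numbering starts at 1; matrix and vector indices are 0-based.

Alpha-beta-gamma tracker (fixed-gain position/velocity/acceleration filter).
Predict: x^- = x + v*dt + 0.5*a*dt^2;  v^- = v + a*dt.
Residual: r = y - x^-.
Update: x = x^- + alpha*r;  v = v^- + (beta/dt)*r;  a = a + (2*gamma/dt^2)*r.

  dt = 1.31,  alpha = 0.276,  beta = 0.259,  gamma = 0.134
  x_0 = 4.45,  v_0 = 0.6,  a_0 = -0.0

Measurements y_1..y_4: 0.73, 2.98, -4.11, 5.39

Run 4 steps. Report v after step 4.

step 1: x_pred=5.2360  r=-4.5060  x^+=3.9923  v^+=-0.2909  a^+=-0.7037
step 2: x_pred=3.0075  r=-0.0275  x^+=2.9999  v^+=-1.2182  a^+=-0.7080
step 3: x_pred=0.7966  r=-4.9066  x^+=-0.5576  v^+=-3.1157  a^+=-1.4742
step 4: x_pred=-5.9041  r=11.2941  x^+=-2.7870  v^+=-2.8140  a^+=0.2895

v_post = -2.8140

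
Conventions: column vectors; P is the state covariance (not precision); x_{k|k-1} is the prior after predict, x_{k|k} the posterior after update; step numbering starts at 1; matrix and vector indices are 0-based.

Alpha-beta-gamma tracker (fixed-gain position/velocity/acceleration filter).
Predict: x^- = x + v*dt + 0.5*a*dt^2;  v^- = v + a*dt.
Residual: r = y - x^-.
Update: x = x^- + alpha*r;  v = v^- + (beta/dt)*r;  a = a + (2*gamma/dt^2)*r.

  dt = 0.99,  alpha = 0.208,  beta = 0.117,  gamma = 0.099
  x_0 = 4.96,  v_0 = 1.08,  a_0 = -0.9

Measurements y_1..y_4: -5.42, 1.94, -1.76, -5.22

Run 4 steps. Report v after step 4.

step 1: x_pred=5.5882  r=-11.0082  x^+=3.2985  v^+=-1.1120  a^+=-3.1239
step 2: x_pred=0.6668  r=1.2732  x^+=0.9316  v^+=-4.0541  a^+=-2.8666
step 3: x_pred=-4.4868  r=2.7268  x^+=-3.9196  v^+=-6.5698  a^+=-2.3158
step 4: x_pred=-11.5586  r=6.3386  x^+=-10.2402  v^+=-8.1134  a^+=-1.0353

v_post = -8.1134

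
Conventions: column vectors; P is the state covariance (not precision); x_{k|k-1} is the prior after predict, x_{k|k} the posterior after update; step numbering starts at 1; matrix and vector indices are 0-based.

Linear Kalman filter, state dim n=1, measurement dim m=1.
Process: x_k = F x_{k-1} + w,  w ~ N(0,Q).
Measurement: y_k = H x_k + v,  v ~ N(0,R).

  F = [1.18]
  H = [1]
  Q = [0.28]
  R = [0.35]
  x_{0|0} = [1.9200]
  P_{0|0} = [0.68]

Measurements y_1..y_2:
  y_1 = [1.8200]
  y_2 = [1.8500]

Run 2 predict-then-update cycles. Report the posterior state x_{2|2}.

step 1: x^-=[2.2656]  P^-=[1.2268]  S=[1.5768]  K=[0.7780]  nu=[-0.4456]  x^+=[1.9189]  P^+=[0.2723]
step 2: x^-=[2.2643]  P^-=[0.6592]  S=[1.0092]  K=[0.6532]  nu=[-0.4143]  x^+=[1.9937]  P^+=[0.2286]

x_post = [1.9937]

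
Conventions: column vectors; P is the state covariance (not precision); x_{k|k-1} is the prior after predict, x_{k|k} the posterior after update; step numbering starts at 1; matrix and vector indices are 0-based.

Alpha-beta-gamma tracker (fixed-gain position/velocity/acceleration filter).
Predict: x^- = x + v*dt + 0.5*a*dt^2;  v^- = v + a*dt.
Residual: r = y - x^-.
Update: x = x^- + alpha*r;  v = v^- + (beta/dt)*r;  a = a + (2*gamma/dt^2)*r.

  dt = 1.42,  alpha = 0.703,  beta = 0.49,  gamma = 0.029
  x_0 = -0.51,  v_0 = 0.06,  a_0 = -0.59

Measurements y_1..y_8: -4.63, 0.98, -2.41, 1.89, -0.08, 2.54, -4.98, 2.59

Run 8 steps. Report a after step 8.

step 1: x_pred=-1.0196  r=-3.6104  x^+=-3.5577  v^+=-2.0236  a^+=-0.6938
step 2: x_pred=-7.1308  r=8.1108  x^+=-1.4289  v^+=-0.2101  a^+=-0.4605
step 3: x_pred=-2.1916  r=-0.2184  x^+=-2.3451  v^+=-0.9394  a^+=-0.4668
step 4: x_pred=-4.1498  r=6.0398  x^+=0.0962  v^+=0.4818  a^+=-0.2931
step 5: x_pred=0.4848  r=-0.5648  x^+=0.0878  v^+=-0.1293  a^+=-0.3093
step 6: x_pred=-0.4077  r=2.9477  x^+=1.6645  v^+=0.4486  a^+=-0.2246
step 7: x_pred=2.0751  r=-7.0551  x^+=-2.8846  v^+=-2.3048  a^+=-0.4275
step 8: x_pred=-6.5884  r=9.1784  x^+=-0.1360  v^+=0.2554  a^+=-0.1635

a_post = -0.1635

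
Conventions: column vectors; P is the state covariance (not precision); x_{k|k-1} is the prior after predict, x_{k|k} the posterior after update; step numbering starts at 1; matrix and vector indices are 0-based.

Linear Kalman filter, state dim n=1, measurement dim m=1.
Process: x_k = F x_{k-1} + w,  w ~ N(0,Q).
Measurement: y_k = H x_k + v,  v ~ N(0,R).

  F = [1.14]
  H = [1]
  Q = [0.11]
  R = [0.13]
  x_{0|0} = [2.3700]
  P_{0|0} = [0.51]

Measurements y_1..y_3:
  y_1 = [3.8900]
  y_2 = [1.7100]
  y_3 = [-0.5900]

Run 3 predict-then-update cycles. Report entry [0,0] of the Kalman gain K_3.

K[0,0] = 0.6305

step 1: x^-=[2.7018]  P^-=[0.7728]  S=[0.9028]  K=[0.8560]  nu=[1.1882]  x^+=[3.7189]  P^+=[0.1113]
step 2: x^-=[4.2395]  P^-=[0.2546]  S=[0.3846]  K=[0.6620]  nu=[-2.5295]  x^+=[2.5650]  P^+=[0.0861]
step 3: x^-=[2.9241]  P^-=[0.2218]  S=[0.3518]  K=[0.6305]  nu=[-3.5141]  x^+=[0.7084]  P^+=[0.0820]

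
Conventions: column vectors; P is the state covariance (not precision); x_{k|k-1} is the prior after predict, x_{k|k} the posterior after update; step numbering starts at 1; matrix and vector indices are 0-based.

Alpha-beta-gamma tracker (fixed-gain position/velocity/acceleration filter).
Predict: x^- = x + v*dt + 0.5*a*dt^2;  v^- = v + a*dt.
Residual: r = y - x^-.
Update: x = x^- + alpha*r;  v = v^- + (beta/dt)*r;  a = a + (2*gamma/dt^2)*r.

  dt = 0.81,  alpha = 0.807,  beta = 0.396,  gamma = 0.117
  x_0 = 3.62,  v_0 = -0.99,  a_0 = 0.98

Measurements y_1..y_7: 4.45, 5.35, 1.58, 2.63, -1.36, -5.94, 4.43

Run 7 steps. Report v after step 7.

v_post = -0.1681

step 1: x_pred=3.1396  r=1.3104  x^+=4.1971  v^+=0.4444  a^+=1.4474
step 2: x_pred=5.0319  r=0.3181  x^+=5.2886  v^+=1.7723  a^+=1.5608
step 3: x_pred=7.2362  r=-5.6562  x^+=2.6716  v^+=0.2713  a^+=-0.4565
step 4: x_pred=2.7417  r=-0.1117  x^+=2.6516  v^+=-0.1530  a^+=-0.4963
step 5: x_pred=2.3648  r=-3.7248  x^+=-0.6411  v^+=-2.3761  a^+=-1.8248
step 6: x_pred=-3.1643  r=-2.7757  x^+=-5.4043  v^+=-5.2111  a^+=-2.8147
step 7: x_pred=-10.5487  r=14.9787  x^+=1.5391  v^+=-0.1681  a^+=2.5275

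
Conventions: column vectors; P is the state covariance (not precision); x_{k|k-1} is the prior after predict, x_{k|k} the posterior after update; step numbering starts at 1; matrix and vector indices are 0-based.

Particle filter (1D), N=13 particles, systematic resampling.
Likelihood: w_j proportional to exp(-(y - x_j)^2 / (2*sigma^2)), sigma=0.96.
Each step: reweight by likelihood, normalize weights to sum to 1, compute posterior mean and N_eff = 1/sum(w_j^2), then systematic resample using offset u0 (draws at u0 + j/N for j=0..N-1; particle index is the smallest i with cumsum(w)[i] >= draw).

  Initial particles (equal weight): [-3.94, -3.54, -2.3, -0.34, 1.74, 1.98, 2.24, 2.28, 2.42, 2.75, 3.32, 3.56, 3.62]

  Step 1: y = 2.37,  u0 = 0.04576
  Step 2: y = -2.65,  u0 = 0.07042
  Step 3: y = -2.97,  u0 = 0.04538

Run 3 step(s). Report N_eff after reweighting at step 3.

N_eff = 8.3778

step 1: w=[0.0000, 0.0000, 0.0000, 0.0026, 0.1126, 0.1286, 0.1384, 0.1390, 0.1395, 0.1291, 0.0856, 0.0648, 0.0598]  mean=2.5006  Neff=8.4084  idx=[4, 5, 5, 6, 6, 7, 7, 8, 9, 9, 10, 11, 12]
step 2: w=[0.5129, 0.1585, 0.1585, 0.0414, 0.0414, 0.0334, 0.0334, 0.0156, 0.0024, 0.0024, 0.0001, 0.0000, 0.0000]  mean=1.9092  Neff=3.1328  idx=[0, 0, 0, 0, 0, 0, 1, 1, 2, 2, 3, 5, 7]
step 3: w=[0.1373, 0.1373, 0.1373, 0.1373, 0.1373, 0.1373, 0.0390, 0.0390, 0.0390, 0.0390, 0.0093, 0.0074, 0.0033]  mean=1.7884  Neff=8.3778  idx=[0, 0, 1, 2, 2, 3, 3, 4, 4, 5, 5, 7, 9]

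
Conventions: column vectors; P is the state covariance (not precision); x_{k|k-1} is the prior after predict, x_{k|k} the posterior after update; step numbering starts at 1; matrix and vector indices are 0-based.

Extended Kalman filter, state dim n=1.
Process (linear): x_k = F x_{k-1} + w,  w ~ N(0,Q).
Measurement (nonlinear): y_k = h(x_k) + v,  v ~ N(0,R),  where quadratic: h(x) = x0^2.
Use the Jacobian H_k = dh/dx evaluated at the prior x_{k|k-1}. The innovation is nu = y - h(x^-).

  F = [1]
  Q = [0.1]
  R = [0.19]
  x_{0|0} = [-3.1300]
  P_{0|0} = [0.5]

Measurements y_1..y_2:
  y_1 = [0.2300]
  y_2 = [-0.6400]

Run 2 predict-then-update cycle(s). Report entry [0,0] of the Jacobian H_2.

step 1: x^-=[-3.1300]  P^-=[0.6000]  H_jac=[-6.2600]  S=[23.7026]  K=[-0.1585]  nu=[-9.5669]  x^+=[-1.6140]  P^+=[0.0048]
step 2: x^-=[-1.6140]  P^-=[0.1048]  H_jac=[-3.2280]  S=[1.2821]  K=[-0.2639]  nu=[-3.2450]  x^+=[-0.7577]  P^+=[0.0155]

H_jac[0,0] = -3.2280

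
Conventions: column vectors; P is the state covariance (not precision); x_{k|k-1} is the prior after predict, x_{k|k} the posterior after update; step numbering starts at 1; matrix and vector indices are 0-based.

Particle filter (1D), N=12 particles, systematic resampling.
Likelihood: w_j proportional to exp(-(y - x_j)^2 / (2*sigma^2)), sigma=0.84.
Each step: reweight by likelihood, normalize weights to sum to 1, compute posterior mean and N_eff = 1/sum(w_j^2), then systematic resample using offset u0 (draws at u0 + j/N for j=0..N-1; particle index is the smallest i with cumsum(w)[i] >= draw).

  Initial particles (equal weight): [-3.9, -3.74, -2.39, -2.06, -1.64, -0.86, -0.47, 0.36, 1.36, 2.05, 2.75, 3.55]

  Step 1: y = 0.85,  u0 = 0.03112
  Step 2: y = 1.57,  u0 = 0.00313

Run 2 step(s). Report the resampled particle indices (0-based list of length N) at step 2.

step 1: w=[0.0000, 0.0000, 0.0002, 0.0010, 0.0048, 0.0494, 0.1140, 0.3307, 0.3260, 0.1413, 0.0304, 0.0022]  mean=0.8369  Neff=3.9687  idx=[5, 6, 7, 7, 7, 7, 8, 8, 8, 8, 9, 9]
step 2: w=[0.0022, 0.0074, 0.0502, 0.0502, 0.0502, 0.0502, 0.1373, 0.1373, 0.1373, 0.1373, 0.1203, 0.1203]  mean=1.3069  Neff=8.7374  idx=[1, 3, 5, 6, 6, 7, 8, 8, 9, 9, 10, 11]

resampled_idx = [1, 3, 5, 6, 6, 7, 8, 8, 9, 9, 10, 11]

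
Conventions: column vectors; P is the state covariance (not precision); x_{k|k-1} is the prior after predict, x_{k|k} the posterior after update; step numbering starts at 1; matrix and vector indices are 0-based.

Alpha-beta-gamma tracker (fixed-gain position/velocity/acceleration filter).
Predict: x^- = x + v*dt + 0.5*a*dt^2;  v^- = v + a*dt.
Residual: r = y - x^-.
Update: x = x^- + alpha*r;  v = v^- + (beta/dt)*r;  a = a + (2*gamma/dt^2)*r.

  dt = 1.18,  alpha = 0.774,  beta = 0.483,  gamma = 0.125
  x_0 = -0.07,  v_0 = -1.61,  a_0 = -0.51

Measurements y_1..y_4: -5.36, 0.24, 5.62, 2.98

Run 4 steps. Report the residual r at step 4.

resid = -6.2702

step 1: x_pred=-2.3249  r=-3.0351  x^+=-4.6741  v^+=-3.4541  a^+=-1.0549
step 2: x_pred=-9.4844  r=9.7244  x^+=-1.9577  v^+=-0.7186  a^+=0.6910
step 3: x_pred=-2.3245  r=7.9445  x^+=3.8245  v^+=3.3487  a^+=2.1174
step 4: x_pred=9.2502  r=-6.2702  x^+=4.3971  v^+=3.2808  a^+=0.9917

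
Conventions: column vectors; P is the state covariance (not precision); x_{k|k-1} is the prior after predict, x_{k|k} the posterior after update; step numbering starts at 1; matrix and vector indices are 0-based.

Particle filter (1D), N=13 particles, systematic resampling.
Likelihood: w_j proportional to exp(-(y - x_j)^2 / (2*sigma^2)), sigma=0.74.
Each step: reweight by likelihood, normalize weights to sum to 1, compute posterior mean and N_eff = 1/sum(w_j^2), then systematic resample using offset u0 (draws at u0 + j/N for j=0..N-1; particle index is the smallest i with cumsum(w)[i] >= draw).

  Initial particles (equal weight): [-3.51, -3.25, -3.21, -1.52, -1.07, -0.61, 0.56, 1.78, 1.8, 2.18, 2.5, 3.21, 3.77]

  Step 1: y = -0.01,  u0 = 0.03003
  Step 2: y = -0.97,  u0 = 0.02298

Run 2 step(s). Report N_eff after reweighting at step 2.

N_eff = 8.9591

step 1: w=[0.0000, 0.0000, 0.0000, 0.0604, 0.1735, 0.3484, 0.3598, 0.0260, 0.0243, 0.0061, 0.0015, 0.0000, 0.0000]  mean=-0.1816  Neff=3.4982  idx=[3, 4, 4, 5, 5, 5, 5, 5, 6, 6, 6, 6, 7]
step 2: w=[0.0991, 0.1294, 0.1294, 0.1160, 0.1160, 0.1160, 0.1160, 0.1160, 0.0154, 0.0154, 0.0154, 0.0154, 0.0001]  mean=-0.7468  Neff=8.9591  idx=[0, 1, 1, 2, 2, 3, 4, 4, 5, 6, 6, 7, 8]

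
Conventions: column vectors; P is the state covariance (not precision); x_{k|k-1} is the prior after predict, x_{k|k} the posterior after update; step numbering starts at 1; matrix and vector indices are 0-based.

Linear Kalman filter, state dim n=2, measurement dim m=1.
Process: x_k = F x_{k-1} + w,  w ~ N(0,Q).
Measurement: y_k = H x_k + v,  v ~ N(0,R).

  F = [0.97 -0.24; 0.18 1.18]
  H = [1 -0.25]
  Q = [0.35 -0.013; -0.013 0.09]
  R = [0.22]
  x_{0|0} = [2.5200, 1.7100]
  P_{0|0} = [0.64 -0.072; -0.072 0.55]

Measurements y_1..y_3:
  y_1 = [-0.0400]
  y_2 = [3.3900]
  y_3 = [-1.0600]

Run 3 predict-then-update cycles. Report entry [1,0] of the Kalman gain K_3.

step 1: x^-=[2.0340, 2.4714]  P^-=[1.0174 -0.1363; -0.1363 0.8460]  S=[1.3584]  K=[0.7740; -0.2560]  nu=[-1.4561]  x^+=[0.9069, 2.8442]  P^+=[0.2035 0.1329; 0.1329 0.7569]
step 2: x^-=[0.1971, 3.5194]  P^-=[0.5232 -0.0454; -0.0454 1.2070]  S=[0.8414]  K=[0.6354; -0.4127]  nu=[4.0728]  x^+=[2.7847, 1.8388]  P^+=[0.1836 0.1751; 0.1751 1.0637]
step 3: x^-=[2.2599, 2.6710]  P^-=[0.5024 -0.0893; -0.0893 1.6515]  S=[0.8703]  K=[0.6030; -0.5770]  nu=[-2.6521]  x^+=[0.6607, 4.2013]  P^+=[0.1860 0.2135; 0.2135 1.3617]

K[1,0] = -0.5770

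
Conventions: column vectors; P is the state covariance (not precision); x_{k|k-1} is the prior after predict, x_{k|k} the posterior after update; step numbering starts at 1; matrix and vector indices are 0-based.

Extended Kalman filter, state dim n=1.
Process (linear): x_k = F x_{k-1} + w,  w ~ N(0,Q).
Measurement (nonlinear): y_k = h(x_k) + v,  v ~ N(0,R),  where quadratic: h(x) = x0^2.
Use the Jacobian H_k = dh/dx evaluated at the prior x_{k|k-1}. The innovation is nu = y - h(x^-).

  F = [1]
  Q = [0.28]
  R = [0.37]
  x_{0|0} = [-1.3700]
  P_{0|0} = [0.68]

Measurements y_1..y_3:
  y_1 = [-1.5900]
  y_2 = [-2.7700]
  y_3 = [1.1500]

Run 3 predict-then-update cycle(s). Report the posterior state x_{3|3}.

x_post = [1.0553]

step 1: x^-=[-1.3700]  P^-=[0.9600]  H_jac=[-2.7400]  S=[7.5773]  K=[-0.3471]  nu=[-3.4669]  x^+=[-0.1665]  P^+=[0.0469]
step 2: x^-=[-0.1665]  P^-=[0.3269]  H_jac=[-0.3330]  S=[0.4062]  K=[-0.2679]  nu=[-2.7977]  x^+=[0.5831]  P^+=[0.2977]
step 3: x^-=[0.5831]  P^-=[0.5777]  H_jac=[1.1662]  S=[1.1557]  K=[0.5830]  nu=[0.8100]  x^+=[1.0553]  P^+=[0.1850]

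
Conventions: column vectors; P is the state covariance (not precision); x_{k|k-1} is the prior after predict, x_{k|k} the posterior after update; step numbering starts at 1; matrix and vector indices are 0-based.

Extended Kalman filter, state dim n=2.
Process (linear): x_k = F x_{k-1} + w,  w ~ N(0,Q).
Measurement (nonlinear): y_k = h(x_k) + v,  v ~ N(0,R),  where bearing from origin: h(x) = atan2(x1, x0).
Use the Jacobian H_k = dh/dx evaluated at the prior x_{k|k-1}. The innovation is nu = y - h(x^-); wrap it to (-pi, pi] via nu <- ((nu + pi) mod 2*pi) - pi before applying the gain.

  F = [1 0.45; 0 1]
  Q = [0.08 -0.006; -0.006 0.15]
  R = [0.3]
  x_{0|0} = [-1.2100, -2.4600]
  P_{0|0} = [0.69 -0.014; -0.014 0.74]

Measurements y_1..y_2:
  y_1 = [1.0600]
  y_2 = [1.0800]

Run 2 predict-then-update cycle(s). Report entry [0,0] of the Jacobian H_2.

H_jac[0,0] = 0.0801

step 1: x^-=[-2.3170, -2.4600]  P^-=[0.9072 0.3130; 0.3130 0.8900]  H_jac=[0.2154 -0.2029]  S=[0.3514]  K=[0.3755; -0.3220]  nu=[-2.8969]  x^+=[-3.4047, -1.5272]  P^+=[0.8577 0.3555; 0.3555 0.8536]
step 2: x^-=[-4.0919, -1.5272]  P^-=[1.4305 0.7336; 0.7336 1.0036]  H_jac=[0.0801 -0.2145]  S=[0.3302]  K=[-0.1298; -0.4742]  nu=[-2.4188]  x^+=[-3.7780, -0.3803]  P^+=[1.4249 0.7133; 0.7133 0.9293]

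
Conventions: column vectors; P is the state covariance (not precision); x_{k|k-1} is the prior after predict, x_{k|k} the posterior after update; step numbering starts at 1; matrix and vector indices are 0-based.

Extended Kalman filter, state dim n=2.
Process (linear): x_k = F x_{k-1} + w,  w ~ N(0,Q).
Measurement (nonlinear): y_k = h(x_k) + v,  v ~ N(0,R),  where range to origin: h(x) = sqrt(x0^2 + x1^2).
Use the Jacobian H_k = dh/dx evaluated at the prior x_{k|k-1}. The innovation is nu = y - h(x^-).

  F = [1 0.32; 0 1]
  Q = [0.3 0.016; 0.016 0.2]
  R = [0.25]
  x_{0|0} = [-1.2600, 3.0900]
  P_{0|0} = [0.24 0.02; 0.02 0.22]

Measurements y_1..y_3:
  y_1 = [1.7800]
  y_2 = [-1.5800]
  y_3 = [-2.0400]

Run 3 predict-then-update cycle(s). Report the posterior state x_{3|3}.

x_post = [1.4456, 0.1272]

step 1: x^-=[-0.2712, 3.0900]  P^-=[0.5753 0.1064; 0.1064 0.4200]  H_jac=[-0.0874 0.9962]  S=[0.6527]  K=[0.0853; 0.6268]  nu=[-1.3219]  x^+=[-0.3840, 2.2614]  P^+=[0.5706 0.0715; 0.0715 0.1636]
step 2: x^-=[0.3397, 2.2614]  P^-=[0.9331 0.1398; 0.1398 0.3636]  H_jac=[0.1485 0.9889]  S=[0.6672]  K=[0.4150; 0.5700]  nu=[-3.8668]  x^+=[-1.2650, 0.0574]  P^+=[0.8182 -0.0180; -0.0180 0.1468]
step 3: x^-=[-1.2466, 0.0574]  P^-=[1.1217 0.0450; 0.0450 0.3468]  H_jac=[-0.9989 0.0460]  S=[1.3659]  K=[-0.8188; -0.0212]  nu=[-3.2879]  x^+=[1.4456, 0.1272]  P^+=[0.2059 0.0212; 0.0212 0.3462]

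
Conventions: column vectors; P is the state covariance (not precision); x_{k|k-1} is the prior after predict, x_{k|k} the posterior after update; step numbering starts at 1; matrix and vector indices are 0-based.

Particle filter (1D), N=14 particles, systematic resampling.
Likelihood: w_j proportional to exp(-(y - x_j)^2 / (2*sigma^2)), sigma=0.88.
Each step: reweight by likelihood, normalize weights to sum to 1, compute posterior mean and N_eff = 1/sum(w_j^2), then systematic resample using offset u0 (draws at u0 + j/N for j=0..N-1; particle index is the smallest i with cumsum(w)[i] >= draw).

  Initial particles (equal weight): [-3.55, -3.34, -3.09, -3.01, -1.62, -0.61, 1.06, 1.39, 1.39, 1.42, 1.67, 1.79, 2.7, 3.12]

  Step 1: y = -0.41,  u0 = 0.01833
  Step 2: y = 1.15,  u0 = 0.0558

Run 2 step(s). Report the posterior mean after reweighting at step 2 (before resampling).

post_mean = 0.9840

step 1: w=[0.0008, 0.0019, 0.0046, 0.0060, 0.1843, 0.4622, 0.1175, 0.0586, 0.0586, 0.0546, 0.0290, 0.0208, 0.0009, 0.0002]  mean=-0.1684  Neff=3.6682  idx=[4, 4, 4, 5, 5, 5, 5, 5, 5, 6, 6, 7, 8, 9]
step 2: w=[0.0012, 0.0012, 0.0012, 0.0237, 0.0237, 0.0237, 0.0237, 0.0237, 0.0237, 0.1744, 0.1744, 0.1689, 0.1689, 0.1673]  mean=0.9840  Neff=6.6995  idx=[5, 8, 9, 9, 10, 10, 10, 11, 11, 12, 12, 13, 13, 13]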